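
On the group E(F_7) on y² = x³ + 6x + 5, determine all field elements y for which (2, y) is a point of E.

x³ + 6x + 5 = 25 ≡ 4 (mod 7).
Square roots of 4 mod 7: 2 and 5 (since 2² = 4 ≡ 4).

2, 5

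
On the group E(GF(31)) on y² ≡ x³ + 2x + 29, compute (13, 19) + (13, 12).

O

The two points share x = 13 and their y-coordinates satisfy 19 + 12 ≡ 0 (mod 31), so they are inverses. Their sum is ∞.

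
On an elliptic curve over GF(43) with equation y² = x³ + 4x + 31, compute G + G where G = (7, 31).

(17, 14)

tangent at (7, 31): λ = (3·7² + 4)/(2·31) ≡ 22/19. 19⁻¹ ≡ 34 (mod 43) since 19·34 = 646 ≡ 1, so λ ≡ 22·34 ≡ 17.
  x = λ² - 7 - 7 = 289 - 14 ≡ 17; y = λ·(7 - 17) - 31 ≡ 14. → (17, 14)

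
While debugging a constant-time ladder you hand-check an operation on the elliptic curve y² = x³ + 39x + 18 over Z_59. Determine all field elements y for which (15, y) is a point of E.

5, 54

x³ + 39x + 18 = 3978 ≡ 25 (mod 59).
Square roots of 25 mod 59: 5 and 54 (since 5² = 25 ≡ 25).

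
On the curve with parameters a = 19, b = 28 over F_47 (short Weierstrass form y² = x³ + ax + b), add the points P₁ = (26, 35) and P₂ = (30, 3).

(26, 35) + (30, 3). λ = (3 - 35)/(30 - 26) ≡ 15/4 mod 47. 4⁻¹ ≡ 12 (mod 47) since 4·12 = 48 ≡ 1, so λ ≡ 39.
  x = λ² - 26 - 30 = 1521 - 56 ≡ 8; y = λ·(26 - 8) - 35 ≡ 9. → (8, 9)

(8, 9)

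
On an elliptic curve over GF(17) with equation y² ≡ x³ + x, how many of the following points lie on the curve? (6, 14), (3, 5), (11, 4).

1

(6, 14): 14² ≡ 9, rhs ≡ 1 → off.
(3, 5): 5² ≡ 8, rhs ≡ 13 → off.
(11, 4): 4² ≡ 16, rhs ≡ 16 → on.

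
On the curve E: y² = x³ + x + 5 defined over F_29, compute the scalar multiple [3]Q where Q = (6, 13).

Repeated addition: build up to 3Q.
2Q: tangent at (6, 13): λ = (3·6² + 1)/(2·13) ≡ 22/26. 26⁻¹ ≡ 19 (mod 29) since 26·19 = 494 ≡ 1, so λ ≡ 22·19 ≡ 12.
  x = λ² - 6 - 6 = 144 - 12 ≡ 16; y = λ·(6 - 16) - 13 ≡ 12. → (16, 12)
3Q: (16, 12) + (6, 13). λ = (13 - 12)/(6 - 16) ≡ 1/19 mod 29. 19⁻¹ ≡ 26 (mod 29) since 19·26 = 494 ≡ 1, so λ ≡ 26.
  x = λ² - 16 - 6 = 676 - 22 ≡ 16; y = λ·(16 - 16) - 12 ≡ 17. → (16, 17)

(16, 17)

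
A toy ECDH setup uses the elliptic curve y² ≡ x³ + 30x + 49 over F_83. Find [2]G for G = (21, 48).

tangent at (21, 48): λ = (3·21² + 30)/(2·48) ≡ 25/13. 13⁻¹ ≡ 32 (mod 83) since 13·32 = 416 ≡ 1, so λ ≡ 25·32 ≡ 53.
  x = λ² - 21 - 21 = 2809 - 42 ≡ 28; y = λ·(21 - 28) - 48 ≡ 79. → (28, 79)

(28, 79)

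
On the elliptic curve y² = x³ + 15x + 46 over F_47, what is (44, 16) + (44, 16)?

(27, 21)

tangent at (44, 16): λ = (3·44² + 15)/(2·16) ≡ 42/32. 32⁻¹ ≡ 25 (mod 47), so λ ≡ 42·25 ≡ 16.
  x = λ² - 44 - 44 = 256 - 88 ≡ 27; y = λ·(44 - 27) - 16 ≡ 21. → (27, 21)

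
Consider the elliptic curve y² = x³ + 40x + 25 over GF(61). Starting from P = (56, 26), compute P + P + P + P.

(46, 25)

Repeated addition: build up to 4P.
2P: tangent at (56, 26): λ = (3·56² + 40)/(2·26) ≡ 54/52. 52⁻¹ ≡ 27 (mod 61) since 52·27 = 1404 ≡ 1, so λ ≡ 54·27 ≡ 55.
  x = λ² - 56 - 56 = 3025 - 112 ≡ 46; y = λ·(56 - 46) - 26 ≡ 36. → (46, 36)
3P: (46, 36) + (56, 26). λ = (26 - 36)/(56 - 46) ≡ 51/10 mod 61. 10⁻¹ ≡ 55 (mod 61), so λ ≡ 60.
  x = λ² - 46 - 56 = 3600 - 102 ≡ 21; y = λ·(46 - 21) - 36 ≡ 0. → (21, 0)
4P: (21, 0) + (56, 26). λ = (26 - 0)/(56 - 21) ≡ 26/35 mod 61. 35⁻¹ ≡ 7 (mod 61), so λ ≡ 60.
  x = λ² - 21 - 56 = 3600 - 77 ≡ 46; y = λ·(21 - 46) - 0 ≡ 25. → (46, 25)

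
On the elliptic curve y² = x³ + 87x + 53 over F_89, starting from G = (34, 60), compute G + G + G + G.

(32, 70)

Repeated addition: build up to 4G.
2G: tangent at (34, 60): λ = (3·34² + 87)/(2·60) ≡ 84/31. 31⁻¹ ≡ 23 (mod 89) since 31·23 = 713 ≡ 1, so λ ≡ 84·23 ≡ 63.
  x = λ² - 34 - 34 = 3969 - 68 ≡ 74; y = λ·(34 - 74) - 60 ≡ 1. → (74, 1)
3G: (74, 1) + (34, 60). λ = (60 - 1)/(34 - 74) ≡ 59/49 mod 89. 49⁻¹ ≡ 20 (mod 89), so λ ≡ 23.
  x = λ² - 74 - 34 = 529 - 108 ≡ 65; y = λ·(74 - 65) - 1 ≡ 28. → (65, 28)
4G: (65, 28) + (34, 60). λ = (60 - 28)/(34 - 65) ≡ 32/58 mod 89. 58⁻¹ ≡ 66 (mod 89), so λ ≡ 65.
  x = λ² - 65 - 34 = 4225 - 99 ≡ 32; y = λ·(65 - 32) - 28 ≡ 70. → (32, 70)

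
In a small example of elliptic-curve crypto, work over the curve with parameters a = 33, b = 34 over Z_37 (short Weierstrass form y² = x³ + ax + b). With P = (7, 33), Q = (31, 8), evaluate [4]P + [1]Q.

First 4P:
Repeated addition: build up to 4P.
2P: tangent at (7, 33): λ = (3·7² + 33)/(2·33) ≡ 32/29. 29⁻¹ ≡ 23 (mod 37) since 29·23 = 667 ≡ 1, so λ ≡ 32·23 ≡ 33.
  x = λ² - 7 - 7 = 1089 - 14 ≡ 2; y = λ·(7 - 2) - 33 ≡ 21. → (2, 21)
3P: (2, 21) + (7, 33). λ = (33 - 21)/(7 - 2) ≡ 12/5 mod 37. 5⁻¹ ≡ 15 (mod 37), so λ ≡ 32.
  x = λ² - 2 - 7 = 1024 - 9 ≡ 16; y = λ·(2 - 16) - 21 ≡ 12. → (16, 12)
4P: (16, 12) + (7, 33). λ = (33 - 12)/(7 - 16) ≡ 21/28 mod 37. 28⁻¹ ≡ 4 (mod 37), so λ ≡ 10.
  x = λ² - 16 - 7 = 100 - 23 ≡ 3; y = λ·(16 - 3) - 12 ≡ 7. → (3, 7)
4P = (3, 7).
Finally 4P + Q:
(3, 7) + (31, 8). λ = (8 - 7)/(31 - 3) ≡ 1/28 mod 37. 28⁻¹ ≡ 4 (mod 37), so λ ≡ 4.
  x = λ² - 3 - 31 = 16 - 34 ≡ 19; y = λ·(3 - 19) - 7 ≡ 3. → (19, 3)

(19, 3)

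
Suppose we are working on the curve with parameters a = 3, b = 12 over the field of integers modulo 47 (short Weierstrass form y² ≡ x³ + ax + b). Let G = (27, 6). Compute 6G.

Repeated addition: build up to 6G.
2G: tangent at (27, 6): λ = (3·27² + 3)/(2·6) ≡ 28/12. 12⁻¹ ≡ 4 (mod 47), so λ ≡ 28·4 ≡ 18.
  x = λ² - 27 - 27 = 324 - 54 ≡ 35; y = λ·(27 - 35) - 6 ≡ 38. → (35, 38)
3G: (35, 38) + (27, 6). λ = (6 - 38)/(27 - 35) ≡ 15/39 mod 47. 39⁻¹ ≡ 41 (mod 47), so λ ≡ 4.
  x = λ² - 35 - 27 = 16 - 62 ≡ 1; y = λ·(35 - 1) - 38 ≡ 4. → (1, 4)
4G: (1, 4) + (27, 6). λ = (6 - 4)/(27 - 1) ≡ 2/26 mod 47. 26⁻¹ ≡ 38 (mod 47), so λ ≡ 29.
  x = λ² - 1 - 27 = 841 - 28 ≡ 14; y = λ·(1 - 14) - 4 ≡ 42. → (14, 42)
5G: (14, 42) + (27, 6). λ = (6 - 42)/(27 - 14) ≡ 11/13 mod 47. 13⁻¹ ≡ 29 (mod 47), so λ ≡ 37.
  x = λ² - 14 - 27 = 1369 - 41 ≡ 12; y = λ·(14 - 12) - 42 ≡ 32. → (12, 32)
6G: (12, 32) + (27, 6). λ = (6 - 32)/(27 - 12) ≡ 21/15 mod 47. 15⁻¹ ≡ 22 (mod 47) since 15·22 = 330 ≡ 1, so λ ≡ 39.
  x = λ² - 12 - 27 = 1521 - 39 ≡ 25; y = λ·(12 - 25) - 32 ≡ 25. → (25, 25)

(25, 25)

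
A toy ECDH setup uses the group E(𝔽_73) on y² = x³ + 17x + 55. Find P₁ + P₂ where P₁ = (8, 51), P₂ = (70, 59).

(45, 29)

(8, 51) + (70, 59). λ = (59 - 51)/(70 - 8) ≡ 8/62 mod 73. 62⁻¹ ≡ 53 (mod 73) since 62·53 = 3286 ≡ 1, so λ ≡ 59.
  x = λ² - 8 - 70 = 3481 - 78 ≡ 45; y = λ·(8 - 45) - 51 ≡ 29. → (45, 29)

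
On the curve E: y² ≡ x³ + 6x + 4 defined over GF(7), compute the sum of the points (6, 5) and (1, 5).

(0, 2)

(6, 5) + (1, 5). λ = (5 - 5)/(1 - 6) ≡ 0/2 mod 7. 2⁻¹ ≡ 4 (mod 7), so λ ≡ 0.
  x = λ² - 6 - 1 = 0 - 7 ≡ 0; y = λ·(6 - 0) - 5 ≡ 2. → (0, 2)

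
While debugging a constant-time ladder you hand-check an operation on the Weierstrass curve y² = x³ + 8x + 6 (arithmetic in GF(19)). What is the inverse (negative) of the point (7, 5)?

-(7, 5) = (7, -5 mod 19) = (7, 14).

(7, 14)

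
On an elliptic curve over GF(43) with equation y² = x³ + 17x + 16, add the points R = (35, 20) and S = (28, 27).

(24, 12)

(35, 20) + (28, 27). λ = (27 - 20)/(28 - 35) ≡ 7/36 mod 43. 36⁻¹ ≡ 6 (mod 43), so λ ≡ 42.
  x = λ² - 35 - 28 = 1764 - 63 ≡ 24; y = λ·(35 - 24) - 20 ≡ 12. → (24, 12)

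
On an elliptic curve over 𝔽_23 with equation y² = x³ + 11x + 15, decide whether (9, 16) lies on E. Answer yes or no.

no

y² = 16² ≡ 3; x³ + 11x + 15 = 843 ≡ 15 (mod 23). 3 ≠ 15.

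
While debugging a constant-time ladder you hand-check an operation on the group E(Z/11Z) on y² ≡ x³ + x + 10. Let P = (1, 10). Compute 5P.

Double-and-add on 5 = (101)₂. Start with P = (1, 10) for the leading 1-bit.
double: tangent at (1, 10): λ = (3·1² + 1)/(2·10) ≡ 4/9. 9⁻¹ ≡ 5 (mod 11), so λ ≡ 4·5 ≡ 9.
  x = λ² - 1 - 1 = 81 - 2 ≡ 2; y = λ·(1 - 2) - 10 ≡ 3. → (2, 3)
double: tangent at (2, 3): λ = (3·2² + 1)/(2·3) ≡ 2/6. 6⁻¹ ≡ 2 (mod 11) since 6·2 = 12 ≡ 1, so λ ≡ 2·2 ≡ 4.
  x = λ² - 2 - 2 = 16 - 4 ≡ 1; y = λ·(2 - 1) - 3 ≡ 1. → (1, 1)
add P: (1, 1) + (1, 10): same x and y₁ ≡ -y₂, so the sum is 𝒪.

O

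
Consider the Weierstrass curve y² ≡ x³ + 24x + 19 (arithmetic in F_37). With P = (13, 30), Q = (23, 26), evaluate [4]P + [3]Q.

(23, 26)

First 4P:
Repeated addition: build up to 4P.
2P: tangent at (13, 30): λ = (3·13² + 24)/(2·30) ≡ 13/23. 23⁻¹ ≡ 29 (mod 37), so λ ≡ 13·29 ≡ 7.
  x = λ² - 13 - 13 = 49 - 26 ≡ 23; y = λ·(13 - 23) - 30 ≡ 11. → (23, 11)
3P: (23, 11) + (13, 30). λ = (30 - 11)/(13 - 23) ≡ 19/27 mod 37. 27⁻¹ ≡ 11 (mod 37), so λ ≡ 24.
  x = λ² - 23 - 13 = 576 - 36 ≡ 22; y = λ·(23 - 22) - 11 ≡ 13. → (22, 13)
4P: (22, 13) + (13, 30). λ = (30 - 13)/(13 - 22) ≡ 17/28 mod 37. 28⁻¹ ≡ 4 (mod 37) since 28·4 = 112 ≡ 1, so λ ≡ 31.
  x = λ² - 22 - 13 = 961 - 35 ≡ 1; y = λ·(22 - 1) - 13 ≡ 9. → (1, 9)
4P = (1, 9).
Next 3Q:
Repeated addition: build up to 3Q.
2Q: tangent at (23, 26): λ = (3·23² + 24)/(2·26) ≡ 20/15. 15⁻¹ ≡ 5 (mod 37), so λ ≡ 20·5 ≡ 26.
  x = λ² - 23 - 23 = 676 - 46 ≡ 1; y = λ·(23 - 1) - 26 ≡ 28. → (1, 28)
3Q: (1, 28) + (23, 26). λ = (26 - 28)/(23 - 1) ≡ 35/22 mod 37. 22⁻¹ ≡ 32 (mod 37) since 22·32 = 704 ≡ 1, so λ ≡ 10.
  x = λ² - 1 - 23 = 100 - 24 ≡ 2; y = λ·(1 - 2) - 28 ≡ 36. → (2, 36)
3Q = (2, 36).
Finally 4P + 3Q:
(1, 9) + (2, 36). λ = (36 - 9)/(2 - 1) ≡ 27/1 mod 37. 1⁻¹ ≡ 1 (mod 37) since 1·1 = 1 ≡ 1, so λ ≡ 27.
  x = λ² - 1 - 2 = 729 - 3 ≡ 23; y = λ·(1 - 23) - 9 ≡ 26. → (23, 26)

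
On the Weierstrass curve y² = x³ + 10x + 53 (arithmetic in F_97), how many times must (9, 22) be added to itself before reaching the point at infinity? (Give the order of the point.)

3

2P: tangent at (9, 22): λ = (3·9² + 10)/(2·22) ≡ 59/44. 44⁻¹ ≡ 86 (mod 97) since 44·86 = 3784 ≡ 1, so λ ≡ 59·86 ≡ 30.
  x = λ² - 9 - 9 = 900 - 18 ≡ 9; y = λ·(9 - 9) - 22 ≡ 75. → (9, 75)
3P: (9, 75) + (9, 22): same x and y₁ ≡ -y₂, so the sum is the point at infinity.
3P = the point at infinity, so the order is 3.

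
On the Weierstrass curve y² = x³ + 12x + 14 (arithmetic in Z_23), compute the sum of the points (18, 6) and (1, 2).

(7, 2)

(18, 6) + (1, 2). λ = (2 - 6)/(1 - 18) ≡ 19/6 mod 23. 6⁻¹ ≡ 4 (mod 23) since 6·4 = 24 ≡ 1, so λ ≡ 7.
  x = λ² - 18 - 1 = 49 - 19 ≡ 7; y = λ·(18 - 7) - 6 ≡ 2. → (7, 2)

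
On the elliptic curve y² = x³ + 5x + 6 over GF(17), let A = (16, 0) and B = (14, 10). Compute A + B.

(12, 14)

(16, 0) + (14, 10). λ = (10 - 0)/(14 - 16) ≡ 10/15 mod 17. 15⁻¹ ≡ 8 (mod 17), so λ ≡ 12.
  x = λ² - 16 - 14 = 144 - 30 ≡ 12; y = λ·(16 - 12) - 0 ≡ 14. → (12, 14)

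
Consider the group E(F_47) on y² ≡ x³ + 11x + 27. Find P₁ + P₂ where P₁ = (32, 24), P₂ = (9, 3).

(32, 24) + (9, 3). λ = (3 - 24)/(9 - 32) ≡ 26/24 mod 47. 24⁻¹ ≡ 2 (mod 47), so λ ≡ 5.
  x = λ² - 32 - 9 = 25 - 41 ≡ 31; y = λ·(32 - 31) - 24 ≡ 28. → (31, 28)

(31, 28)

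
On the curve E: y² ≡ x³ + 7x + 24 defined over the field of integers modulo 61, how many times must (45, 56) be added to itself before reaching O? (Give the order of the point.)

2P: tangent at (45, 56): λ = (3·45² + 7)/(2·56) ≡ 43/51. 51⁻¹ ≡ 6 (mod 61), so λ ≡ 43·6 ≡ 14.
  x = λ² - 45 - 45 = 196 - 90 ≡ 45; y = λ·(45 - 45) - 56 ≡ 5. → (45, 5)
3P: (45, 5) + (45, 56): same x and y₁ ≡ -y₂, so the sum is O.
3P = O, so the order is 3.

3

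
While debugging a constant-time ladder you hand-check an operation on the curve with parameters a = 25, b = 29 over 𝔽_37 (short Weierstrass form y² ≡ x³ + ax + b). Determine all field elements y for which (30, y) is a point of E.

none

x³ + 25x + 29 = 27779 ≡ 29 (mod 37).
29 is a non-residue mod 37; no y exists.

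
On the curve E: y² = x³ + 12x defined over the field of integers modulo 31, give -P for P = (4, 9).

(4, 22)

-(4, 9) = (4, -9 mod 31) = (4, 22).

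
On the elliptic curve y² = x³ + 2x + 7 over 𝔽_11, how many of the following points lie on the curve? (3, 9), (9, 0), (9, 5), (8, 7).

(3, 9): 9² ≡ 4, rhs ≡ 7 → off.
(9, 0): 0² ≡ 0, rhs ≡ 6 → off.
(9, 5): 5² ≡ 3, rhs ≡ 6 → off.
(8, 7): 7² ≡ 5, rhs ≡ 7 → off.

0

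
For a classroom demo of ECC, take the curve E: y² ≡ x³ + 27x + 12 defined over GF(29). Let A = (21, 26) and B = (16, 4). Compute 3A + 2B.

First 3A:
Repeated addition: build up to 3A.
2A: tangent at (21, 26): λ = (3·21² + 27)/(2·26) ≡ 16/23. 23⁻¹ ≡ 24 (mod 29), so λ ≡ 16·24 ≡ 7.
  x = λ² - 21 - 21 = 49 - 42 ≡ 7; y = λ·(21 - 7) - 26 ≡ 14. → (7, 14)
3A: (7, 14) + (21, 26). λ = (26 - 14)/(21 - 7) ≡ 12/14 mod 29. 14⁻¹ ≡ 27 (mod 29) since 14·27 = 378 ≡ 1, so λ ≡ 5.
  x = λ² - 7 - 21 = 25 - 28 ≡ 26; y = λ·(7 - 26) - 14 ≡ 7. → (26, 7)
3A = (26, 7).
Next 2B:
Repeated addition: build up to 2B.
2B: tangent at (16, 4): λ = (3·16² + 27)/(2·4) ≡ 12/8. 8⁻¹ ≡ 11 (mod 29), so λ ≡ 12·11 ≡ 16.
  x = λ² - 16 - 16 = 256 - 32 ≡ 21; y = λ·(16 - 21) - 4 ≡ 3. → (21, 3)
2B = (21, 3).
Finally 3A + 2B:
(26, 7) + (21, 3). λ = (3 - 7)/(21 - 26) ≡ 25/24 mod 29. 24⁻¹ ≡ 23 (mod 29), so λ ≡ 24.
  x = λ² - 26 - 21 = 576 - 47 ≡ 7; y = λ·(26 - 7) - 7 ≡ 14. → (7, 14)

(7, 14)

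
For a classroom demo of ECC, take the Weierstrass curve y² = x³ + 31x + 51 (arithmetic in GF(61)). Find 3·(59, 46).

(17, 1)

Write Q = (59, 46).
Repeated addition: build up to 3Q.
2Q: tangent at (59, 46): λ = (3·59² + 31)/(2·46) ≡ 43/31. 31⁻¹ ≡ 2 (mod 61) since 31·2 = 62 ≡ 1, so λ ≡ 43·2 ≡ 25.
  x = λ² - 59 - 59 = 625 - 118 ≡ 19; y = λ·(59 - 19) - 46 ≡ 39. → (19, 39)
3Q: (19, 39) + (59, 46). λ = (46 - 39)/(59 - 19) ≡ 7/40 mod 61. 40⁻¹ ≡ 29 (mod 61) since 40·29 = 1160 ≡ 1, so λ ≡ 20.
  x = λ² - 19 - 59 = 400 - 78 ≡ 17; y = λ·(19 - 17) - 39 ≡ 1. → (17, 1)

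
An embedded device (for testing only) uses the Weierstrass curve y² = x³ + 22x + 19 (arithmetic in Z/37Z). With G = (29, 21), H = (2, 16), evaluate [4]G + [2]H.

First 4G:
Double-and-add on 4 = (100)₂. Start with G = (29, 21) for the leading 1-bit.
double: tangent at (29, 21): λ = (3·29² + 22)/(2·21) ≡ 29/5. 5⁻¹ ≡ 15 (mod 37) since 5·15 = 75 ≡ 1, so λ ≡ 29·15 ≡ 28.
  x = λ² - 29 - 29 = 784 - 58 ≡ 23; y = λ·(29 - 23) - 21 ≡ 36. → (23, 36)
double: tangent at (23, 36): λ = (3·23² + 22)/(2·36) ≡ 18/35. 35⁻¹ ≡ 18 (mod 37) since 35·18 = 630 ≡ 1, so λ ≡ 18·18 ≡ 28.
  x = λ² - 23 - 23 = 784 - 46 ≡ 35; y = λ·(23 - 35) - 36 ≡ 35. → (35, 35)
4G = (35, 35).
Next 2H:
Repeated addition: build up to 2H.
2H: tangent at (2, 16): λ = (3·2² + 22)/(2·16) ≡ 34/32. 32⁻¹ ≡ 22 (mod 37), so λ ≡ 34·22 ≡ 8.
  x = λ² - 2 - 2 = 64 - 4 ≡ 23; y = λ·(2 - 23) - 16 ≡ 1. → (23, 1)
2H = (23, 1).
Finally 4G + 2H:
(35, 35) + (23, 1). λ = (1 - 35)/(23 - 35) ≡ 3/25 mod 37. 25⁻¹ ≡ 3 (mod 37), so λ ≡ 9.
  x = λ² - 35 - 23 = 81 - 58 ≡ 23; y = λ·(35 - 23) - 35 ≡ 36. → (23, 36)

(23, 36)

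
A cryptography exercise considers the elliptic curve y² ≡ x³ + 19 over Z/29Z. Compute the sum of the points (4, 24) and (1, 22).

(18, 15)

(4, 24) + (1, 22). λ = (22 - 24)/(1 - 4) ≡ 27/26 mod 29. 26⁻¹ ≡ 19 (mod 29), so λ ≡ 20.
  x = λ² - 4 - 1 = 400 - 5 ≡ 18; y = λ·(4 - 18) - 24 ≡ 15. → (18, 15)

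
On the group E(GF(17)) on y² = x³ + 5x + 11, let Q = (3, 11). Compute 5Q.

(3, 6)

Repeated addition: build up to 5Q.
2Q: tangent at (3, 11): λ = (3·3² + 5)/(2·11) ≡ 15/5. 5⁻¹ ≡ 7 (mod 17) since 5·7 = 35 ≡ 1, so λ ≡ 15·7 ≡ 3.
  x = λ² - 3 - 3 = 9 - 6 ≡ 3; y = λ·(3 - 3) - 11 ≡ 6. → (3, 6)
3Q: (3, 6) + (3, 11): same x and y₁ ≡ -y₂, so the sum is the point at infinity.
4Q: the point at infinity + (3, 11) = (3, 11) (identity).
5Q: tangent at (3, 11): λ = (3·3² + 5)/(2·11) ≡ 15/5. 5⁻¹ ≡ 7 (mod 17) since 5·7 = 35 ≡ 1, so λ ≡ 15·7 ≡ 3.
  x = λ² - 3 - 3 = 9 - 6 ≡ 3; y = λ·(3 - 3) - 11 ≡ 6. → (3, 6)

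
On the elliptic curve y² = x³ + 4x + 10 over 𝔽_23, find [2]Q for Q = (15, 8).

tangent at (15, 8): λ = (3·15² + 4)/(2·8) ≡ 12/16. 16⁻¹ ≡ 13 (mod 23), so λ ≡ 12·13 ≡ 18.
  x = λ² - 15 - 15 = 324 - 30 ≡ 18; y = λ·(15 - 18) - 8 ≡ 7. → (18, 7)

(18, 7)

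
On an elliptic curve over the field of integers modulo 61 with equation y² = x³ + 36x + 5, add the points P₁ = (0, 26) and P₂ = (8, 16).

(0, 26) + (8, 16). λ = (16 - 26)/(8 - 0) ≡ 51/8 mod 61. 8⁻¹ ≡ 23 (mod 61), so λ ≡ 14.
  x = λ² - 0 - 8 = 196 - 8 ≡ 5; y = λ·(0 - 5) - 26 ≡ 26. → (5, 26)

(5, 26)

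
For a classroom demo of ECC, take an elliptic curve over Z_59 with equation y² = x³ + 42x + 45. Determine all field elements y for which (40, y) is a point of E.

none

x³ + 42x + 45 = 65725 ≡ 58 (mod 59).
58 is a non-residue mod 59; no y exists.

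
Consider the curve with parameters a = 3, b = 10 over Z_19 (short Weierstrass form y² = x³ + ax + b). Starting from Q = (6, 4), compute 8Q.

(12, 8)

Double-and-add on 8 = (1000)₂. Start with Q = (6, 4) for the leading 1-bit.
double: tangent at (6, 4): λ = (3·6² + 3)/(2·4) ≡ 16/8. 8⁻¹ ≡ 12 (mod 19), so λ ≡ 16·12 ≡ 2.
  x = λ² - 6 - 6 = 4 - 12 ≡ 11; y = λ·(6 - 11) - 4 ≡ 5. → (11, 5)
double: tangent at (11, 5): λ = (3·11² + 3)/(2·5) ≡ 5/10. 10⁻¹ ≡ 2 (mod 19), so λ ≡ 5·2 ≡ 10.
  x = λ² - 11 - 11 = 100 - 22 ≡ 2; y = λ·(11 - 2) - 5 ≡ 9. → (2, 9)
double: tangent at (2, 9): λ = (3·2² + 3)/(2·9) ≡ 15/18. 18⁻¹ ≡ 18 (mod 19) since 18·18 = 324 ≡ 1, so λ ≡ 15·18 ≡ 4.
  x = λ² - 2 - 2 = 16 - 4 ≡ 12; y = λ·(2 - 12) - 9 ≡ 8. → (12, 8)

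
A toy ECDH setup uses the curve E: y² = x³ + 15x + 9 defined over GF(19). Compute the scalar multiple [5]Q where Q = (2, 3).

(2, 16)

Double-and-add on 5 = (101)₂. Start with Q = (2, 3) for the leading 1-bit.
double: tangent at (2, 3): λ = (3·2² + 15)/(2·3) ≡ 8/6. 6⁻¹ ≡ 16 (mod 19), so λ ≡ 8·16 ≡ 14.
  x = λ² - 2 - 2 = 196 - 4 ≡ 2; y = λ·(2 - 2) - 3 ≡ 16. → (2, 16)
double: tangent at (2, 16): λ = (3·2² + 15)/(2·16) ≡ 8/13. 13⁻¹ ≡ 3 (mod 19), so λ ≡ 8·3 ≡ 5.
  x = λ² - 2 - 2 = 25 - 4 ≡ 2; y = λ·(2 - 2) - 16 ≡ 3. → (2, 3)
add Q: tangent at (2, 3): λ = (3·2² + 15)/(2·3) ≡ 8/6. 6⁻¹ ≡ 16 (mod 19), so λ ≡ 8·16 ≡ 14.
  x = λ² - 2 - 2 = 196 - 4 ≡ 2; y = λ·(2 - 2) - 3 ≡ 16. → (2, 16)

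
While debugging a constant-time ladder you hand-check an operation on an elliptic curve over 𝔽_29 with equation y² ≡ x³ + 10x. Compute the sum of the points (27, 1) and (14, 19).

(16, 15)

(27, 1) + (14, 19). λ = (19 - 1)/(14 - 27) ≡ 18/16 mod 29. 16⁻¹ ≡ 20 (mod 29) since 16·20 = 320 ≡ 1, so λ ≡ 12.
  x = λ² - 27 - 14 = 144 - 41 ≡ 16; y = λ·(27 - 16) - 1 ≡ 15. → (16, 15)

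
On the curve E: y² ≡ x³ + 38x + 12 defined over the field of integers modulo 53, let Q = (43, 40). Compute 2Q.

(30, 3)

tangent at (43, 40): λ = (3·43² + 38)/(2·40) ≡ 20/27. 27⁻¹ ≡ 2 (mod 53), so λ ≡ 20·2 ≡ 40.
  x = λ² - 43 - 43 = 1600 - 86 ≡ 30; y = λ·(43 - 30) - 40 ≡ 3. → (30, 3)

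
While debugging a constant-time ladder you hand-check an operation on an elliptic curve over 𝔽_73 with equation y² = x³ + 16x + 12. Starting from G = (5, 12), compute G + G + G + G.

(9, 3)

Double-and-add on 4 = (100)₂. Start with G = (5, 12) for the leading 1-bit.
double: tangent at (5, 12): λ = (3·5² + 16)/(2·12) ≡ 18/24. 24⁻¹ ≡ 70 (mod 73), so λ ≡ 18·70 ≡ 19.
  x = λ² - 5 - 5 = 361 - 10 ≡ 59; y = λ·(5 - 59) - 12 ≡ 57. → (59, 57)
double: tangent at (59, 57): λ = (3·59² + 16)/(2·57) ≡ 20/41. 41⁻¹ ≡ 57 (mod 73), so λ ≡ 20·57 ≡ 45.
  x = λ² - 59 - 59 = 2025 - 118 ≡ 9; y = λ·(59 - 9) - 57 ≡ 3. → (9, 3)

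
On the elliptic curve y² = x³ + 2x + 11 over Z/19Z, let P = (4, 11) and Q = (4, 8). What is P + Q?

The two points share x = 4 and their y-coordinates satisfy 11 + 8 ≡ 0 (mod 19), so they are inverses. Their sum is O.

O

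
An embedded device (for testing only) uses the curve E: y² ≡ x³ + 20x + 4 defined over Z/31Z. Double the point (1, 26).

tangent at (1, 26): λ = (3·1² + 20)/(2·26) ≡ 23/21. 21⁻¹ ≡ 3 (mod 31) since 21·3 = 63 ≡ 1, so λ ≡ 23·3 ≡ 7.
  x = λ² - 1 - 1 = 49 - 2 ≡ 16; y = λ·(1 - 16) - 26 ≡ 24. → (16, 24)

(16, 24)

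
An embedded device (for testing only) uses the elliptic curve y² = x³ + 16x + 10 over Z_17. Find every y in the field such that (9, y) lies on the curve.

4, 13

x³ + 16x + 10 = 883 ≡ 16 (mod 17).
Square roots of 16 mod 17: 4 and 13 (since 4² = 16 ≡ 16).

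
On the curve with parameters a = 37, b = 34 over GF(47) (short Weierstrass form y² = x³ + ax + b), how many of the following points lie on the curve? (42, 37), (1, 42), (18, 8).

2

(42, 37): 37² ≡ 6, rhs ≡ 6 → on.
(1, 42): 42² ≡ 25, rhs ≡ 25 → on.
(18, 8): 8² ≡ 17, rhs ≡ 46 → off.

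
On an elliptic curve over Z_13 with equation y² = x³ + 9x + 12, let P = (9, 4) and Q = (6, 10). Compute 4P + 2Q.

(2, 5)

First 4P:
Double-and-add on 4 = (100)₂. Start with P = (9, 4) for the leading 1-bit.
double: tangent at (9, 4): λ = (3·9² + 9)/(2·4) ≡ 5/8. 8⁻¹ ≡ 5 (mod 13) since 8·5 = 40 ≡ 1, so λ ≡ 5·5 ≡ 12.
  x = λ² - 9 - 9 = 144 - 18 ≡ 9; y = λ·(9 - 9) - 4 ≡ 9. → (9, 9)
double: tangent at (9, 9): λ = (3·9² + 9)/(2·9) ≡ 5/5. 5⁻¹ ≡ 8 (mod 13), so λ ≡ 5·8 ≡ 1.
  x = λ² - 9 - 9 = 1 - 18 ≡ 9; y = λ·(9 - 9) - 9 ≡ 4. → (9, 4)
4P = (9, 4).
Next 2Q:
Repeated addition: build up to 2Q.
2Q: tangent at (6, 10): λ = (3·6² + 9)/(2·10) ≡ 0/7. 7⁻¹ ≡ 2 (mod 13), so λ ≡ 0·2 ≡ 0.
  x = λ² - 6 - 6 = 0 - 12 ≡ 1; y = λ·(6 - 1) - 10 ≡ 3. → (1, 3)
2Q = (1, 3).
Finally 4P + 2Q:
(9, 4) + (1, 3). λ = (3 - 4)/(1 - 9) ≡ 12/5 mod 13. 5⁻¹ ≡ 8 (mod 13) since 5·8 = 40 ≡ 1, so λ ≡ 5.
  x = λ² - 9 - 1 = 25 - 10 ≡ 2; y = λ·(9 - 2) - 4 ≡ 5. → (2, 5)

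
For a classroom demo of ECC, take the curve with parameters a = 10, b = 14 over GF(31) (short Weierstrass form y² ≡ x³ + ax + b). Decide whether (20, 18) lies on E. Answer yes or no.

no

y² = 18² ≡ 14; x³ + 10x + 14 = 8214 ≡ 30 (mod 31). 14 ≠ 30.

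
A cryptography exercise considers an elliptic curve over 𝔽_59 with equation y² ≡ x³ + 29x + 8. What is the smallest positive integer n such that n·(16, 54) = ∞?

2P: tangent at (16, 54): λ = (3·16² + 29)/(2·54) ≡ 30/49. 49⁻¹ ≡ 53 (mod 59), so λ ≡ 30·53 ≡ 56.
  x = λ² - 16 - 16 = 3136 - 32 ≡ 36; y = λ·(16 - 36) - 54 ≡ 6. → (36, 6)
3P: (36, 6) + (16, 54). λ = (54 - 6)/(16 - 36) ≡ 48/39 mod 59. 39⁻¹ ≡ 56 (mod 59), so λ ≡ 33.
  x = λ² - 36 - 16 = 1089 - 52 ≡ 34; y = λ·(36 - 34) - 6 ≡ 1. → (34, 1)
4P: (34, 1) + (16, 54). λ = (54 - 1)/(16 - 34) ≡ 53/41 mod 59. 41⁻¹ ≡ 36 (mod 59) since 41·36 = 1476 ≡ 1, so λ ≡ 20.
  x = λ² - 34 - 16 = 400 - 50 ≡ 55; y = λ·(34 - 55) - 1 ≡ 51. → (55, 51)
5P: (55, 51) + (16, 54). λ = (54 - 51)/(16 - 55) ≡ 3/20 mod 59. 20⁻¹ ≡ 3 (mod 59), so λ ≡ 9.
  x = λ² - 55 - 16 = 81 - 71 ≡ 10; y = λ·(55 - 10) - 51 ≡ 0. → (10, 0)
6P: (10, 0) + (16, 54). λ = (54 - 0)/(16 - 10) ≡ 54/6 mod 59. 6⁻¹ ≡ 10 (mod 59), so λ ≡ 9.
  x = λ² - 10 - 16 = 81 - 26 ≡ 55; y = λ·(10 - 55) - 0 ≡ 8. → (55, 8)
7P: (55, 8) + (16, 54). λ = (54 - 8)/(16 - 55) ≡ 46/20 mod 59. 20⁻¹ ≡ 3 (mod 59), so λ ≡ 20.
  x = λ² - 55 - 16 = 400 - 71 ≡ 34; y = λ·(55 - 34) - 8 ≡ 58. → (34, 58)
8P: (34, 58) + (16, 54). λ = (54 - 58)/(16 - 34) ≡ 55/41 mod 59. 41⁻¹ ≡ 36 (mod 59), so λ ≡ 33.
  x = λ² - 34 - 16 = 1089 - 50 ≡ 36; y = λ·(34 - 36) - 58 ≡ 53. → (36, 53)
9P: (36, 53) + (16, 54). λ = (54 - 53)/(16 - 36) ≡ 1/39 mod 59. 39⁻¹ ≡ 56 (mod 59), so λ ≡ 56.
  x = λ² - 36 - 16 = 3136 - 52 ≡ 16; y = λ·(36 - 16) - 53 ≡ 5. → (16, 5)
10P: (16, 5) + (16, 54): same x and y₁ ≡ -y₂, so the sum is ∞.
10P = ∞, so the order is 10.

10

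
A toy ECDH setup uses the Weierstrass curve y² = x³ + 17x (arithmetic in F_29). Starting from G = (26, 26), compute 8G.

(25, 10)

Repeated addition: build up to 8G.
2G: tangent at (26, 26): λ = (3·26² + 17)/(2·26) ≡ 15/23. 23⁻¹ ≡ 24 (mod 29), so λ ≡ 15·24 ≡ 12.
  x = λ² - 26 - 26 = 144 - 52 ≡ 5; y = λ·(26 - 5) - 26 ≡ 23. → (5, 23)
3G: (5, 23) + (26, 26). λ = (26 - 23)/(26 - 5) ≡ 3/21 mod 29. 21⁻¹ ≡ 18 (mod 29) since 21·18 = 378 ≡ 1, so λ ≡ 25.
  x = λ² - 5 - 26 = 625 - 31 ≡ 14; y = λ·(5 - 14) - 23 ≡ 13. → (14, 13)
4G: (14, 13) + (26, 26). λ = (26 - 13)/(26 - 14) ≡ 13/12 mod 29. 12⁻¹ ≡ 17 (mod 29) since 12·17 = 204 ≡ 1, so λ ≡ 18.
  x = λ² - 14 - 26 = 324 - 40 ≡ 23; y = λ·(14 - 23) - 13 ≡ 28. → (23, 28)
5G: (23, 28) + (26, 26). λ = (26 - 28)/(26 - 23) ≡ 27/3 mod 29. 3⁻¹ ≡ 10 (mod 29), so λ ≡ 9.
  x = λ² - 23 - 26 = 81 - 49 ≡ 3; y = λ·(23 - 3) - 28 ≡ 7. → (3, 7)
6G: (3, 7) + (26, 26). λ = (26 - 7)/(26 - 3) ≡ 19/23 mod 29. 23⁻¹ ≡ 24 (mod 29), so λ ≡ 21.
  x = λ² - 3 - 26 = 441 - 29 ≡ 6; y = λ·(3 - 6) - 7 ≡ 17. → (6, 17)
7G: (6, 17) + (26, 26). λ = (26 - 17)/(26 - 6) ≡ 9/20 mod 29. 20⁻¹ ≡ 16 (mod 29) since 20·16 = 320 ≡ 1, so λ ≡ 28.
  x = λ² - 6 - 26 = 784 - 32 ≡ 27; y = λ·(6 - 27) - 17 ≡ 4. → (27, 4)
8G: (27, 4) + (26, 26). λ = (26 - 4)/(26 - 27) ≡ 22/28 mod 29. 28⁻¹ ≡ 28 (mod 29), so λ ≡ 7.
  x = λ² - 27 - 26 = 49 - 53 ≡ 25; y = λ·(27 - 25) - 4 ≡ 10. → (25, 10)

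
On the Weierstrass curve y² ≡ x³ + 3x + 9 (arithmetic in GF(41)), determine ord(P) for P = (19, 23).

3

2P: tangent at (19, 23): λ = (3·19² + 3)/(2·23) ≡ 20/5. 5⁻¹ ≡ 33 (mod 41), so λ ≡ 20·33 ≡ 4.
  x = λ² - 19 - 19 = 16 - 38 ≡ 19; y = λ·(19 - 19) - 23 ≡ 18. → (19, 18)
3P: (19, 18) + (19, 23): same x and y₁ ≡ -y₂, so the sum is O.
3P = O, so the order is 3.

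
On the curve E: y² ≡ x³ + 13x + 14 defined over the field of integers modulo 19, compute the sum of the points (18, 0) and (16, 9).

(18, 0) + (16, 9). λ = (9 - 0)/(16 - 18) ≡ 9/17 mod 19. 17⁻¹ ≡ 9 (mod 19), so λ ≡ 5.
  x = λ² - 18 - 16 = 25 - 34 ≡ 10; y = λ·(18 - 10) - 0 ≡ 2. → (10, 2)

(10, 2)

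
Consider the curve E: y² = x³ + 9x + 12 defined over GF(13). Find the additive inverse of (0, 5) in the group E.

(0, 8)

-(0, 5) = (0, -5 mod 13) = (0, 8).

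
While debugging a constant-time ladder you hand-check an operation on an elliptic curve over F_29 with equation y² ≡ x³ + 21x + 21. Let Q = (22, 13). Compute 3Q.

(2, 19)

Repeated addition: build up to 3Q.
2Q: tangent at (22, 13): λ = (3·22² + 21)/(2·13) ≡ 23/26. 26⁻¹ ≡ 19 (mod 29), so λ ≡ 23·19 ≡ 2.
  x = λ² - 22 - 22 = 4 - 44 ≡ 18; y = λ·(22 - 18) - 13 ≡ 24. → (18, 24)
3Q: (18, 24) + (22, 13). λ = (13 - 24)/(22 - 18) ≡ 18/4 mod 29. 4⁻¹ ≡ 22 (mod 29), so λ ≡ 19.
  x = λ² - 18 - 22 = 361 - 40 ≡ 2; y = λ·(18 - 2) - 24 ≡ 19. → (2, 19)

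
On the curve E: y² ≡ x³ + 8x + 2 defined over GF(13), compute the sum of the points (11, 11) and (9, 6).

(9, 7)

(11, 11) + (9, 6). λ = (6 - 11)/(9 - 11) ≡ 8/11 mod 13. 11⁻¹ ≡ 6 (mod 13), so λ ≡ 9.
  x = λ² - 11 - 9 = 81 - 20 ≡ 9; y = λ·(11 - 9) - 11 ≡ 7. → (9, 7)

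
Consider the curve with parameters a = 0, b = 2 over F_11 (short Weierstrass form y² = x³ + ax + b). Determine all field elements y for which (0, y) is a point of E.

x³ + 0x + 2 = 2 ≡ 2 (mod 11).
2 is a non-residue mod 11; no y exists.

none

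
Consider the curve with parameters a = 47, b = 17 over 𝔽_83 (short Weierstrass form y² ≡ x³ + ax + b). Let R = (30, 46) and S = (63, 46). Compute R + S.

(73, 37)

(30, 46) + (63, 46). λ = (46 - 46)/(63 - 30) ≡ 0/33 mod 83. 33⁻¹ ≡ 78 (mod 83) since 33·78 = 2574 ≡ 1, so λ ≡ 0.
  x = λ² - 30 - 63 = 0 - 93 ≡ 73; y = λ·(30 - 73) - 46 ≡ 37. → (73, 37)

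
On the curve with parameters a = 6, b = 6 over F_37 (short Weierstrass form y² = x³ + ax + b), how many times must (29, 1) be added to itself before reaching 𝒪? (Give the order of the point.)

2P: tangent at (29, 1): λ = (3·29² + 6)/(2·1) ≡ 13/2. 2⁻¹ ≡ 19 (mod 37) since 2·19 = 38 ≡ 1, so λ ≡ 13·19 ≡ 25.
  x = λ² - 29 - 29 = 625 - 58 ≡ 12; y = λ·(29 - 12) - 1 ≡ 17. → (12, 17)
3P: (12, 17) + (29, 1). λ = (1 - 17)/(29 - 12) ≡ 21/17 mod 37. 17⁻¹ ≡ 24 (mod 37) since 17·24 = 408 ≡ 1, so λ ≡ 23.
  x = λ² - 12 - 29 = 529 - 41 ≡ 7; y = λ·(12 - 7) - 17 ≡ 24. → (7, 24)
4P: (7, 24) + (29, 1). λ = (1 - 24)/(29 - 7) ≡ 14/22 mod 37. 22⁻¹ ≡ 32 (mod 37) since 22·32 = 704 ≡ 1, so λ ≡ 4.
  x = λ² - 7 - 29 = 16 - 36 ≡ 17; y = λ·(7 - 17) - 24 ≡ 10. → (17, 10)
5P: (17, 10) + (29, 1). λ = (1 - 10)/(29 - 17) ≡ 28/12 mod 37. 12⁻¹ ≡ 34 (mod 37), so λ ≡ 27.
  x = λ² - 17 - 29 = 729 - 46 ≡ 17; y = λ·(17 - 17) - 10 ≡ 27. → (17, 27)
6P: (17, 27) + (29, 1). λ = (1 - 27)/(29 - 17) ≡ 11/12 mod 37. 12⁻¹ ≡ 34 (mod 37), so λ ≡ 4.
  x = λ² - 17 - 29 = 16 - 46 ≡ 7; y = λ·(17 - 7) - 27 ≡ 13. → (7, 13)
7P: (7, 13) + (29, 1). λ = (1 - 13)/(29 - 7) ≡ 25/22 mod 37. 22⁻¹ ≡ 32 (mod 37), so λ ≡ 23.
  x = λ² - 7 - 29 = 529 - 36 ≡ 12; y = λ·(7 - 12) - 13 ≡ 20. → (12, 20)
8P: (12, 20) + (29, 1). λ = (1 - 20)/(29 - 12) ≡ 18/17 mod 37. 17⁻¹ ≡ 24 (mod 37), so λ ≡ 25.
  x = λ² - 12 - 29 = 625 - 41 ≡ 29; y = λ·(12 - 29) - 20 ≡ 36. → (29, 36)
9P: (29, 36) + (29, 1): same x and y₁ ≡ -y₂, so the sum is 𝒪.
9P = 𝒪, so the order is 9.

9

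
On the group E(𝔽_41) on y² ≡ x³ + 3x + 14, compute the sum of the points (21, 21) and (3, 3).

(18, 23)

(21, 21) + (3, 3). λ = (3 - 21)/(3 - 21) ≡ 23/23 mod 41. 23⁻¹ ≡ 25 (mod 41), so λ ≡ 1.
  x = λ² - 21 - 3 = 1 - 24 ≡ 18; y = λ·(21 - 18) - 21 ≡ 23. → (18, 23)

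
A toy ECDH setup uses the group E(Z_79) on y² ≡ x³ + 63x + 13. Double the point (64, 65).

(27, 15)

tangent at (64, 65): λ = (3·64² + 63)/(2·65) ≡ 27/51. 51⁻¹ ≡ 31 (mod 79) since 51·31 = 1581 ≡ 1, so λ ≡ 27·31 ≡ 47.
  x = λ² - 64 - 64 = 2209 - 128 ≡ 27; y = λ·(64 - 27) - 65 ≡ 15. → (27, 15)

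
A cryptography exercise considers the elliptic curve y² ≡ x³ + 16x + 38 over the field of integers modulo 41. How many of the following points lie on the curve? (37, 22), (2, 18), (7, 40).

3

(37, 22): 22² ≡ 33, rhs ≡ 33 → on.
(2, 18): 18² ≡ 37, rhs ≡ 37 → on.
(7, 40): 40² ≡ 1, rhs ≡ 1 → on.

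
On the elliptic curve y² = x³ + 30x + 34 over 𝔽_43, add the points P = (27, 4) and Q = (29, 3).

(27, 4) + (29, 3). λ = (3 - 4)/(29 - 27) ≡ 42/2 mod 43. 2⁻¹ ≡ 22 (mod 43) since 2·22 = 44 ≡ 1, so λ ≡ 21.
  x = λ² - 27 - 29 = 441 - 56 ≡ 41; y = λ·(27 - 41) - 4 ≡ 3. → (41, 3)

(41, 3)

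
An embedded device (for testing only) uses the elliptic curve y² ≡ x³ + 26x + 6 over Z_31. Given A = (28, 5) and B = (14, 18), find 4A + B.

(20, 1)

First 4A:
Double-and-add on 4 = (100)₂. Start with A = (28, 5) for the leading 1-bit.
double: tangent at (28, 5): λ = (3·28² + 26)/(2·5) ≡ 22/10. 10⁻¹ ≡ 28 (mod 31), so λ ≡ 22·28 ≡ 27.
  x = λ² - 28 - 28 = 729 - 56 ≡ 22; y = λ·(28 - 22) - 5 ≡ 2. → (22, 2)
double: tangent at (22, 2): λ = (3·22² + 26)/(2·2) ≡ 21/4. 4⁻¹ ≡ 8 (mod 31) since 4·8 = 32 ≡ 1, so λ ≡ 21·8 ≡ 13.
  x = λ² - 22 - 22 = 169 - 44 ≡ 1; y = λ·(22 - 1) - 2 ≡ 23. → (1, 23)
4A = (1, 23).
Finally 4A + B:
(1, 23) + (14, 18). λ = (18 - 23)/(14 - 1) ≡ 26/13 mod 31. 13⁻¹ ≡ 12 (mod 31), so λ ≡ 2.
  x = λ² - 1 - 14 = 4 - 15 ≡ 20; y = λ·(1 - 20) - 23 ≡ 1. → (20, 1)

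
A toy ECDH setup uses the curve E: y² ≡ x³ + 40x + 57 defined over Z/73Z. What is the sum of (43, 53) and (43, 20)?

The two points share x = 43 and their y-coordinates satisfy 53 + 20 ≡ 0 (mod 73), so they are inverses. Their sum is O.

O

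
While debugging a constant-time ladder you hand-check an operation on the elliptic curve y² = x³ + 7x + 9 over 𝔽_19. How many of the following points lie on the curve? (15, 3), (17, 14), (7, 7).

1

(15, 3): 3² ≡ 9, rhs ≡ 12 → off.
(17, 14): 14² ≡ 6, rhs ≡ 6 → on.
(7, 7): 7² ≡ 11, rhs ≡ 2 → off.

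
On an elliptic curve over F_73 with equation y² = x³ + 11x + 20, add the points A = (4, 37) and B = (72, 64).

(4, 37) + (72, 64). λ = (64 - 37)/(72 - 4) ≡ 27/68 mod 73. 68⁻¹ ≡ 29 (mod 73), so λ ≡ 53.
  x = λ² - 4 - 72 = 2809 - 76 ≡ 32; y = λ·(4 - 32) - 37 ≡ 12. → (32, 12)

(32, 12)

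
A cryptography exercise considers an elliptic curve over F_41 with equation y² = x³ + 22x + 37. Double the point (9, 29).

tangent at (9, 29): λ = (3·9² + 22)/(2·29) ≡ 19/17. 17⁻¹ ≡ 29 (mod 41) since 17·29 = 493 ≡ 1, so λ ≡ 19·29 ≡ 18.
  x = λ² - 9 - 9 = 324 - 18 ≡ 19; y = λ·(9 - 19) - 29 ≡ 37. → (19, 37)

(19, 37)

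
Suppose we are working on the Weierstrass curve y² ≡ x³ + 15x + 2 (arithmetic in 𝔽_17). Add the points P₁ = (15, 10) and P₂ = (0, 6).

(15, 10) + (0, 6). λ = (6 - 10)/(0 - 15) ≡ 13/2 mod 17. 2⁻¹ ≡ 9 (mod 17) since 2·9 = 18 ≡ 1, so λ ≡ 15.
  x = λ² - 15 - 0 = 225 - 15 ≡ 6; y = λ·(15 - 6) - 10 ≡ 6. → (6, 6)

(6, 6)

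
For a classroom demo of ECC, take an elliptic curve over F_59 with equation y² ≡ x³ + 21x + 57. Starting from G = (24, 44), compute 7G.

(28, 0)

Double-and-add on 7 = (111)₂. Start with G = (24, 44) for the leading 1-bit.
double: tangent at (24, 44): λ = (3·24² + 21)/(2·44) ≡ 38/29. 29⁻¹ ≡ 57 (mod 59), so λ ≡ 38·57 ≡ 42.
  x = λ² - 24 - 24 = 1764 - 48 ≡ 5; y = λ·(24 - 5) - 44 ≡ 46. → (5, 46)
add G: (5, 46) + (24, 44). λ = (44 - 46)/(24 - 5) ≡ 57/19 mod 59. 19⁻¹ ≡ 28 (mod 59), so λ ≡ 3.
  x = λ² - 5 - 24 = 9 - 29 ≡ 39; y = λ·(5 - 39) - 46 ≡ 29. → (39, 29)
double: tangent at (39, 29): λ = (3·39² + 21)/(2·29) ≡ 41/58. 58⁻¹ ≡ 58 (mod 59), so λ ≡ 41·58 ≡ 18.
  x = λ² - 39 - 39 = 324 - 78 ≡ 10; y = λ·(39 - 10) - 29 ≡ 21. → (10, 21)
add G: (10, 21) + (24, 44). λ = (44 - 21)/(24 - 10) ≡ 23/14 mod 59. 14⁻¹ ≡ 38 (mod 59) since 14·38 = 532 ≡ 1, so λ ≡ 48.
  x = λ² - 10 - 24 = 2304 - 34 ≡ 28; y = λ·(10 - 28) - 21 ≡ 0. → (28, 0)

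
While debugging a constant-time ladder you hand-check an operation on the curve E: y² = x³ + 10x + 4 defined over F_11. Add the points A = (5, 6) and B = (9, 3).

(1, 2)

(5, 6) + (9, 3). λ = (3 - 6)/(9 - 5) ≡ 8/4 mod 11. 4⁻¹ ≡ 3 (mod 11) since 4·3 = 12 ≡ 1, so λ ≡ 2.
  x = λ² - 5 - 9 = 4 - 14 ≡ 1; y = λ·(5 - 1) - 6 ≡ 2. → (1, 2)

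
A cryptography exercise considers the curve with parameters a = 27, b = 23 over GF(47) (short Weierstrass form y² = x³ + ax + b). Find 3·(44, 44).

Write P = (44, 44).
Repeated addition: build up to 3P.
2P: tangent at (44, 44): λ = (3·44² + 27)/(2·44) ≡ 7/41. 41⁻¹ ≡ 39 (mod 47) since 41·39 = 1599 ≡ 1, so λ ≡ 7·39 ≡ 38.
  x = λ² - 44 - 44 = 1444 - 88 ≡ 40; y = λ·(44 - 40) - 44 ≡ 14. → (40, 14)
3P: (40, 14) + (44, 44). λ = (44 - 14)/(44 - 40) ≡ 30/4 mod 47. 4⁻¹ ≡ 12 (mod 47), so λ ≡ 31.
  x = λ² - 40 - 44 = 961 - 84 ≡ 31; y = λ·(40 - 31) - 14 ≡ 30. → (31, 30)

(31, 30)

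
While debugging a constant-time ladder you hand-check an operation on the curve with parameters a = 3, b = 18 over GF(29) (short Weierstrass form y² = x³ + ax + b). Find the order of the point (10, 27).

2P: tangent at (10, 27): λ = (3·10² + 3)/(2·27) ≡ 13/25. 25⁻¹ ≡ 7 (mod 29) since 25·7 = 175 ≡ 1, so λ ≡ 13·7 ≡ 4.
  x = λ² - 10 - 10 = 16 - 20 ≡ 25; y = λ·(10 - 25) - 27 ≡ 0. → (25, 0)
3P: (25, 0) + (10, 27). λ = (27 - 0)/(10 - 25) ≡ 27/14 mod 29. 14⁻¹ ≡ 27 (mod 29) since 14·27 = 378 ≡ 1, so λ ≡ 4.
  x = λ² - 25 - 10 = 16 - 35 ≡ 10; y = λ·(25 - 10) - 0 ≡ 2. → (10, 2)
4P: (10, 2) + (10, 27): same x and y₁ ≡ -y₂, so the sum is ∞.
4P = ∞, so the order is 4.

4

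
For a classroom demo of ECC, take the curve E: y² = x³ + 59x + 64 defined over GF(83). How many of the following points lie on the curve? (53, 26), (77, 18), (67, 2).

(53, 26): 26² ≡ 12, rhs ≡ 12 → on.
(77, 18): 18² ≡ 75, rhs ≡ 75 → on.
(67, 2): 2² ≡ 4, rhs ≡ 4 → on.

3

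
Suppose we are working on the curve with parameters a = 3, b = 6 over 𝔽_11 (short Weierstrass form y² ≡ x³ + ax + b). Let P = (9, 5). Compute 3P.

O

Repeated addition: build up to 3P.
2P: tangent at (9, 5): λ = (3·9² + 3)/(2·5) ≡ 4/10. 10⁻¹ ≡ 10 (mod 11), so λ ≡ 4·10 ≡ 7.
  x = λ² - 9 - 9 = 49 - 18 ≡ 9; y = λ·(9 - 9) - 5 ≡ 6. → (9, 6)
3P: (9, 6) + (9, 5): same x and y₁ ≡ -y₂, so the sum is the point at infinity.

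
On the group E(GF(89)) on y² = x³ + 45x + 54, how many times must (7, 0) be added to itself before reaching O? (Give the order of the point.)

2P: (7, 0) + (7, 0): same x and y₁ ≡ -y₂, so the sum is O.
2P = O, so the order is 2.

2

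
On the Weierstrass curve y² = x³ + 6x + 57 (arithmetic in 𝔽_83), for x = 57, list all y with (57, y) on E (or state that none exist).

x³ + 6x + 57 = 185592 ≡ 4 (mod 83).
Square roots of 4 mod 83: 2 and 81 (since 2² = 4 ≡ 4).

2, 81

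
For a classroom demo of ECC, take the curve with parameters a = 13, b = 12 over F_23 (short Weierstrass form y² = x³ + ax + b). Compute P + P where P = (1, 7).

tangent at (1, 7): λ = (3·1² + 13)/(2·7) ≡ 16/14. 14⁻¹ ≡ 5 (mod 23), so λ ≡ 16·5 ≡ 11.
  x = λ² - 1 - 1 = 121 - 2 ≡ 4; y = λ·(1 - 4) - 7 ≡ 6. → (4, 6)

(4, 6)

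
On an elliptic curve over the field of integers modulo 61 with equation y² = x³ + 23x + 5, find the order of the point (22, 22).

8

2P: tangent at (22, 22): λ = (3·22² + 23)/(2·22) ≡ 11/44. 44⁻¹ ≡ 43 (mod 61) since 44·43 = 1892 ≡ 1, so λ ≡ 11·43 ≡ 46.
  x = λ² - 22 - 22 = 2116 - 44 ≡ 59; y = λ·(22 - 59) - 22 ≡ 45. → (59, 45)
3P: (59, 45) + (22, 22). λ = (22 - 45)/(22 - 59) ≡ 38/24 mod 61. 24⁻¹ ≡ 28 (mod 61), so λ ≡ 27.
  x = λ² - 59 - 22 = 729 - 81 ≡ 38; y = λ·(59 - 38) - 45 ≡ 34. → (38, 34)
4P: (38, 34) + (22, 22). λ = (22 - 34)/(22 - 38) ≡ 49/45 mod 61. 45⁻¹ ≡ 19 (mod 61), so λ ≡ 16.
  x = λ² - 38 - 22 = 256 - 60 ≡ 13; y = λ·(38 - 13) - 34 ≡ 0. → (13, 0)
5P: (13, 0) + (22, 22). λ = (22 - 0)/(22 - 13) ≡ 22/9 mod 61. 9⁻¹ ≡ 34 (mod 61) since 9·34 = 306 ≡ 1, so λ ≡ 16.
  x = λ² - 13 - 22 = 256 - 35 ≡ 38; y = λ·(13 - 38) - 0 ≡ 27. → (38, 27)
6P: (38, 27) + (22, 22). λ = (22 - 27)/(22 - 38) ≡ 56/45 mod 61. 45⁻¹ ≡ 19 (mod 61) since 45·19 = 855 ≡ 1, so λ ≡ 27.
  x = λ² - 38 - 22 = 729 - 60 ≡ 59; y = λ·(38 - 59) - 27 ≡ 16. → (59, 16)
7P: (59, 16) + (22, 22). λ = (22 - 16)/(22 - 59) ≡ 6/24 mod 61. 24⁻¹ ≡ 28 (mod 61), so λ ≡ 46.
  x = λ² - 59 - 22 = 2116 - 81 ≡ 22; y = λ·(59 - 22) - 16 ≡ 39. → (22, 39)
8P: (22, 39) + (22, 22): same x and y₁ ≡ -y₂, so the sum is the point at infinity.
8P = the point at infinity, so the order is 8.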